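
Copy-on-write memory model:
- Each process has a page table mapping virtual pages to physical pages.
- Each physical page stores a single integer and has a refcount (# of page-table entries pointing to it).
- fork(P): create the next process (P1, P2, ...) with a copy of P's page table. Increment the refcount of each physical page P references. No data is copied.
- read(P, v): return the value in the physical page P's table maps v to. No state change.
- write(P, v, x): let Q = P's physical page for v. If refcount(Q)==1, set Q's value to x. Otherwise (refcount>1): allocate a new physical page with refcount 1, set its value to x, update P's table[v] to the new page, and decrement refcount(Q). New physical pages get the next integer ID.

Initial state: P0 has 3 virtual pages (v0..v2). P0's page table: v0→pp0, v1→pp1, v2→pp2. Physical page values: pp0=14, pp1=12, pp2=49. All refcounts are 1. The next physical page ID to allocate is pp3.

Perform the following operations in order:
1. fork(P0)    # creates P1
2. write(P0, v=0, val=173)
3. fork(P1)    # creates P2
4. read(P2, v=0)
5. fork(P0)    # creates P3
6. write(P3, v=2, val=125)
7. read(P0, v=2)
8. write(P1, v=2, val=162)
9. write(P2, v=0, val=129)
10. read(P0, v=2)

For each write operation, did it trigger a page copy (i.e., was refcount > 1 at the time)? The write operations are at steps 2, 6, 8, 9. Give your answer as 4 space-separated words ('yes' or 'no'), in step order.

Op 1: fork(P0) -> P1. 3 ppages; refcounts: pp0:2 pp1:2 pp2:2
Op 2: write(P0, v0, 173). refcount(pp0)=2>1 -> COPY to pp3. 4 ppages; refcounts: pp0:1 pp1:2 pp2:2 pp3:1
Op 3: fork(P1) -> P2. 4 ppages; refcounts: pp0:2 pp1:3 pp2:3 pp3:1
Op 4: read(P2, v0) -> 14. No state change.
Op 5: fork(P0) -> P3. 4 ppages; refcounts: pp0:2 pp1:4 pp2:4 pp3:2
Op 6: write(P3, v2, 125). refcount(pp2)=4>1 -> COPY to pp4. 5 ppages; refcounts: pp0:2 pp1:4 pp2:3 pp3:2 pp4:1
Op 7: read(P0, v2) -> 49. No state change.
Op 8: write(P1, v2, 162). refcount(pp2)=3>1 -> COPY to pp5. 6 ppages; refcounts: pp0:2 pp1:4 pp2:2 pp3:2 pp4:1 pp5:1
Op 9: write(P2, v0, 129). refcount(pp0)=2>1 -> COPY to pp6. 7 ppages; refcounts: pp0:1 pp1:4 pp2:2 pp3:2 pp4:1 pp5:1 pp6:1
Op 10: read(P0, v2) -> 49. No state change.

yes yes yes yes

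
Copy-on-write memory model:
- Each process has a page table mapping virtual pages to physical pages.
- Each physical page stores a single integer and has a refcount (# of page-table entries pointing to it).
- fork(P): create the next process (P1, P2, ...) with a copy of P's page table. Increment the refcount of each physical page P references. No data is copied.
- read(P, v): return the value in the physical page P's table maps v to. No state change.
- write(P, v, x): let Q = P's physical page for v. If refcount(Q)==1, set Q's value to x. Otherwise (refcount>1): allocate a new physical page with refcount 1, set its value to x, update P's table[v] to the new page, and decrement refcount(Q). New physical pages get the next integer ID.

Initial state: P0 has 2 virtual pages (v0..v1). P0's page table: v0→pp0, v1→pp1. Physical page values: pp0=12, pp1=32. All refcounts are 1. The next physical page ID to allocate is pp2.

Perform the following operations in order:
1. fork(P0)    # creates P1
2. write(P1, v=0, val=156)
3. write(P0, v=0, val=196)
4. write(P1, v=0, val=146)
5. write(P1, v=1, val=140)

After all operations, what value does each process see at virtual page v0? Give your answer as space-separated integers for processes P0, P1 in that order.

Op 1: fork(P0) -> P1. 2 ppages; refcounts: pp0:2 pp1:2
Op 2: write(P1, v0, 156). refcount(pp0)=2>1 -> COPY to pp2. 3 ppages; refcounts: pp0:1 pp1:2 pp2:1
Op 3: write(P0, v0, 196). refcount(pp0)=1 -> write in place. 3 ppages; refcounts: pp0:1 pp1:2 pp2:1
Op 4: write(P1, v0, 146). refcount(pp2)=1 -> write in place. 3 ppages; refcounts: pp0:1 pp1:2 pp2:1
Op 5: write(P1, v1, 140). refcount(pp1)=2>1 -> COPY to pp3. 4 ppages; refcounts: pp0:1 pp1:1 pp2:1 pp3:1
P0: v0 -> pp0 = 196
P1: v0 -> pp2 = 146

Answer: 196 146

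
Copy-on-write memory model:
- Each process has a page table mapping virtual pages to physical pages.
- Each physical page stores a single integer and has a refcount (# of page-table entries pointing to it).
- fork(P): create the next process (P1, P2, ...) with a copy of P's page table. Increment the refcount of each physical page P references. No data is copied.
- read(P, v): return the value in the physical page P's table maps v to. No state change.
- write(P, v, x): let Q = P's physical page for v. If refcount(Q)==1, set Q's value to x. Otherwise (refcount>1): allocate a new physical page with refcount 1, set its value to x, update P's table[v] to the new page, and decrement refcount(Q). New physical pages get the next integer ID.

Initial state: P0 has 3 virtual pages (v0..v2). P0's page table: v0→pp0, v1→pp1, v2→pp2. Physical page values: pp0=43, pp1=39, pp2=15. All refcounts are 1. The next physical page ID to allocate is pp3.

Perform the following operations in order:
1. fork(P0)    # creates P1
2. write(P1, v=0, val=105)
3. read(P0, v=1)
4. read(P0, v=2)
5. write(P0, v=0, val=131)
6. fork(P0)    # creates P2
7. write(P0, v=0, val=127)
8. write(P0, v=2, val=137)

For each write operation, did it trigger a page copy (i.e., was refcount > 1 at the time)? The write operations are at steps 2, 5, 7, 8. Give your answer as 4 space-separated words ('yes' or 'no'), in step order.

Op 1: fork(P0) -> P1. 3 ppages; refcounts: pp0:2 pp1:2 pp2:2
Op 2: write(P1, v0, 105). refcount(pp0)=2>1 -> COPY to pp3. 4 ppages; refcounts: pp0:1 pp1:2 pp2:2 pp3:1
Op 3: read(P0, v1) -> 39. No state change.
Op 4: read(P0, v2) -> 15. No state change.
Op 5: write(P0, v0, 131). refcount(pp0)=1 -> write in place. 4 ppages; refcounts: pp0:1 pp1:2 pp2:2 pp3:1
Op 6: fork(P0) -> P2. 4 ppages; refcounts: pp0:2 pp1:3 pp2:3 pp3:1
Op 7: write(P0, v0, 127). refcount(pp0)=2>1 -> COPY to pp4. 5 ppages; refcounts: pp0:1 pp1:3 pp2:3 pp3:1 pp4:1
Op 8: write(P0, v2, 137). refcount(pp2)=3>1 -> COPY to pp5. 6 ppages; refcounts: pp0:1 pp1:3 pp2:2 pp3:1 pp4:1 pp5:1

yes no yes yes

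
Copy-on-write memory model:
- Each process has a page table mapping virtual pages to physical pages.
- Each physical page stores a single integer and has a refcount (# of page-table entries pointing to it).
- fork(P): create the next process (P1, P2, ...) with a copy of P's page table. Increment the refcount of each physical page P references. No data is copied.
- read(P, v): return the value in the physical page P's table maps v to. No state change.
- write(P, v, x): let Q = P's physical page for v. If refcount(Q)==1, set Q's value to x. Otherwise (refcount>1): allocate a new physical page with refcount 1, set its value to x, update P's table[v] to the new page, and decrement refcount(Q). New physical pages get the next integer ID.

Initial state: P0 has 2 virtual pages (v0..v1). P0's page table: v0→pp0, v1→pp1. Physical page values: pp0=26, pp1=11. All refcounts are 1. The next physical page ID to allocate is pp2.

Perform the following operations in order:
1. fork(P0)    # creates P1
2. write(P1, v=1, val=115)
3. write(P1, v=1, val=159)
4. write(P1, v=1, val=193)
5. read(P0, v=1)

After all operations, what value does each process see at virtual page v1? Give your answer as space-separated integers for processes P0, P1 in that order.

Answer: 11 193

Derivation:
Op 1: fork(P0) -> P1. 2 ppages; refcounts: pp0:2 pp1:2
Op 2: write(P1, v1, 115). refcount(pp1)=2>1 -> COPY to pp2. 3 ppages; refcounts: pp0:2 pp1:1 pp2:1
Op 3: write(P1, v1, 159). refcount(pp2)=1 -> write in place. 3 ppages; refcounts: pp0:2 pp1:1 pp2:1
Op 4: write(P1, v1, 193). refcount(pp2)=1 -> write in place. 3 ppages; refcounts: pp0:2 pp1:1 pp2:1
Op 5: read(P0, v1) -> 11. No state change.
P0: v1 -> pp1 = 11
P1: v1 -> pp2 = 193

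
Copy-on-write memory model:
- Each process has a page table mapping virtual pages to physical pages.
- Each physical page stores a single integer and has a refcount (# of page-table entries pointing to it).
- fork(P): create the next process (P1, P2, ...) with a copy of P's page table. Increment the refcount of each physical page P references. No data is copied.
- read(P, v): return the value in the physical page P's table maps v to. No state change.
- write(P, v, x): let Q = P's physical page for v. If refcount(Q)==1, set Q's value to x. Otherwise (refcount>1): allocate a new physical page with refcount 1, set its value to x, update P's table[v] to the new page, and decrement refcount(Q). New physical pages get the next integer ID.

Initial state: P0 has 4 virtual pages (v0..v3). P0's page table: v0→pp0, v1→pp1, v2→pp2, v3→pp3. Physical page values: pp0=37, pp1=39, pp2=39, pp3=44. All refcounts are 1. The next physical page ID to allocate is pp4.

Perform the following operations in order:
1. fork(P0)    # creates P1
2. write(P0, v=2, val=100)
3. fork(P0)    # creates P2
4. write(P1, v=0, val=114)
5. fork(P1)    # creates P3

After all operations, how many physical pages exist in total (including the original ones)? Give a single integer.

Answer: 6

Derivation:
Op 1: fork(P0) -> P1. 4 ppages; refcounts: pp0:2 pp1:2 pp2:2 pp3:2
Op 2: write(P0, v2, 100). refcount(pp2)=2>1 -> COPY to pp4. 5 ppages; refcounts: pp0:2 pp1:2 pp2:1 pp3:2 pp4:1
Op 3: fork(P0) -> P2. 5 ppages; refcounts: pp0:3 pp1:3 pp2:1 pp3:3 pp4:2
Op 4: write(P1, v0, 114). refcount(pp0)=3>1 -> COPY to pp5. 6 ppages; refcounts: pp0:2 pp1:3 pp2:1 pp3:3 pp4:2 pp5:1
Op 5: fork(P1) -> P3. 6 ppages; refcounts: pp0:2 pp1:4 pp2:2 pp3:4 pp4:2 pp5:2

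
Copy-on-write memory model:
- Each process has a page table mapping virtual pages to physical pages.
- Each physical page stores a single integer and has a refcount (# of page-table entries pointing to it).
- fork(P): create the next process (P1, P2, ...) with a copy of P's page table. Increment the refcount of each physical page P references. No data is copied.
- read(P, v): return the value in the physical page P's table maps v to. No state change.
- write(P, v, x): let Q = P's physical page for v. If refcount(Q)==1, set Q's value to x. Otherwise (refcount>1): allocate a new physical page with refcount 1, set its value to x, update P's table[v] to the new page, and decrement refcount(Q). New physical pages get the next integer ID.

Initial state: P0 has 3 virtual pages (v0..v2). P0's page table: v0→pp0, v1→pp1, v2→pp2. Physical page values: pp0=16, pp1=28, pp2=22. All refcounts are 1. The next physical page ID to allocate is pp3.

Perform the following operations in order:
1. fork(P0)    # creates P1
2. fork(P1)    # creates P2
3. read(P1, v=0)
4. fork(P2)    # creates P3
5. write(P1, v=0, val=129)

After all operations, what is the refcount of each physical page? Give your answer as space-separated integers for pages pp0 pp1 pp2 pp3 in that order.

Answer: 3 4 4 1

Derivation:
Op 1: fork(P0) -> P1. 3 ppages; refcounts: pp0:2 pp1:2 pp2:2
Op 2: fork(P1) -> P2. 3 ppages; refcounts: pp0:3 pp1:3 pp2:3
Op 3: read(P1, v0) -> 16. No state change.
Op 4: fork(P2) -> P3. 3 ppages; refcounts: pp0:4 pp1:4 pp2:4
Op 5: write(P1, v0, 129). refcount(pp0)=4>1 -> COPY to pp3. 4 ppages; refcounts: pp0:3 pp1:4 pp2:4 pp3:1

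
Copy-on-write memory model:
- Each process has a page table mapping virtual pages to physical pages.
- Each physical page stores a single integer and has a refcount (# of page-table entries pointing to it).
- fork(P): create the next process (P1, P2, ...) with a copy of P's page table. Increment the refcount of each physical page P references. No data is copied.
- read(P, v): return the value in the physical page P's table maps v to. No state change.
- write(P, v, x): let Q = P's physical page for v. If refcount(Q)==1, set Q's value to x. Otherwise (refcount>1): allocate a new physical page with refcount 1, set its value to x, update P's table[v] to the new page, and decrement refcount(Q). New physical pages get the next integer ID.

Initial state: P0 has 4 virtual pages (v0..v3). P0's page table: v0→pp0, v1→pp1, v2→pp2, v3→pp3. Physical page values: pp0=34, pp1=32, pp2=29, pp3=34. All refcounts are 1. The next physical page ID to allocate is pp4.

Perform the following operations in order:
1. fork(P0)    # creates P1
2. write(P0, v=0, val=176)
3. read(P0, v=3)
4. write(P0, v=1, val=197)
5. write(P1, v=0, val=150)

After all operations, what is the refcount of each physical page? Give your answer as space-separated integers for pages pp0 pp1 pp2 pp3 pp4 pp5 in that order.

Op 1: fork(P0) -> P1. 4 ppages; refcounts: pp0:2 pp1:2 pp2:2 pp3:2
Op 2: write(P0, v0, 176). refcount(pp0)=2>1 -> COPY to pp4. 5 ppages; refcounts: pp0:1 pp1:2 pp2:2 pp3:2 pp4:1
Op 3: read(P0, v3) -> 34. No state change.
Op 4: write(P0, v1, 197). refcount(pp1)=2>1 -> COPY to pp5. 6 ppages; refcounts: pp0:1 pp1:1 pp2:2 pp3:2 pp4:1 pp5:1
Op 5: write(P1, v0, 150). refcount(pp0)=1 -> write in place. 6 ppages; refcounts: pp0:1 pp1:1 pp2:2 pp3:2 pp4:1 pp5:1

Answer: 1 1 2 2 1 1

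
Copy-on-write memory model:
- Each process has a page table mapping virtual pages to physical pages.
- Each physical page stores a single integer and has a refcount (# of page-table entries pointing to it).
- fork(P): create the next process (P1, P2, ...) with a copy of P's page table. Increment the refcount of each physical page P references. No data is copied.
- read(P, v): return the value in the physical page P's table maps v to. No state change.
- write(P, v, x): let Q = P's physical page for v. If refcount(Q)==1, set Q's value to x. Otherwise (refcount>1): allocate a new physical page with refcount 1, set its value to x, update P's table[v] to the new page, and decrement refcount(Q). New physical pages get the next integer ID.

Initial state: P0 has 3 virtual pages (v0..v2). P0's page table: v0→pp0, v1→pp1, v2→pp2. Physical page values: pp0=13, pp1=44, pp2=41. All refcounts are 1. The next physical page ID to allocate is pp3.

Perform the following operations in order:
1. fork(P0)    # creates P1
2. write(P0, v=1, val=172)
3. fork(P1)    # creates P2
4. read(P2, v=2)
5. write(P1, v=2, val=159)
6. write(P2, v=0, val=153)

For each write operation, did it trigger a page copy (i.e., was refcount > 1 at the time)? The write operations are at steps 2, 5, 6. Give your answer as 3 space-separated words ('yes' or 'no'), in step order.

Op 1: fork(P0) -> P1. 3 ppages; refcounts: pp0:2 pp1:2 pp2:2
Op 2: write(P0, v1, 172). refcount(pp1)=2>1 -> COPY to pp3. 4 ppages; refcounts: pp0:2 pp1:1 pp2:2 pp3:1
Op 3: fork(P1) -> P2. 4 ppages; refcounts: pp0:3 pp1:2 pp2:3 pp3:1
Op 4: read(P2, v2) -> 41. No state change.
Op 5: write(P1, v2, 159). refcount(pp2)=3>1 -> COPY to pp4. 5 ppages; refcounts: pp0:3 pp1:2 pp2:2 pp3:1 pp4:1
Op 6: write(P2, v0, 153). refcount(pp0)=3>1 -> COPY to pp5. 6 ppages; refcounts: pp0:2 pp1:2 pp2:2 pp3:1 pp4:1 pp5:1

yes yes yes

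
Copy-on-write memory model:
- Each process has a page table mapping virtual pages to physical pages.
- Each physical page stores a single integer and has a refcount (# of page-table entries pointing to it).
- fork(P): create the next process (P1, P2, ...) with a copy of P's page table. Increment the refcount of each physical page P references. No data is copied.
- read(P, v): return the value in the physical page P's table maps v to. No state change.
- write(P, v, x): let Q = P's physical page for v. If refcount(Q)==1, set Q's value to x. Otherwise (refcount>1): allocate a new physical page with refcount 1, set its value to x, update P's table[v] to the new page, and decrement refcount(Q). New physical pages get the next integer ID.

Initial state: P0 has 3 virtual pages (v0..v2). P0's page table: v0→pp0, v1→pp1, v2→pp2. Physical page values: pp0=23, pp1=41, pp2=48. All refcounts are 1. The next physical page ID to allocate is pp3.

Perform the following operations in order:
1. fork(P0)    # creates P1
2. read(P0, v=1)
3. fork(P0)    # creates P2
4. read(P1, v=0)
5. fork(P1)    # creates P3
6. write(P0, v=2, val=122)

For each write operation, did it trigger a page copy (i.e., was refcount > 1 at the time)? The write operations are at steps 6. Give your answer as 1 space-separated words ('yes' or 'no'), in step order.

Op 1: fork(P0) -> P1. 3 ppages; refcounts: pp0:2 pp1:2 pp2:2
Op 2: read(P0, v1) -> 41. No state change.
Op 3: fork(P0) -> P2. 3 ppages; refcounts: pp0:3 pp1:3 pp2:3
Op 4: read(P1, v0) -> 23. No state change.
Op 5: fork(P1) -> P3. 3 ppages; refcounts: pp0:4 pp1:4 pp2:4
Op 6: write(P0, v2, 122). refcount(pp2)=4>1 -> COPY to pp3. 4 ppages; refcounts: pp0:4 pp1:4 pp2:3 pp3:1

yes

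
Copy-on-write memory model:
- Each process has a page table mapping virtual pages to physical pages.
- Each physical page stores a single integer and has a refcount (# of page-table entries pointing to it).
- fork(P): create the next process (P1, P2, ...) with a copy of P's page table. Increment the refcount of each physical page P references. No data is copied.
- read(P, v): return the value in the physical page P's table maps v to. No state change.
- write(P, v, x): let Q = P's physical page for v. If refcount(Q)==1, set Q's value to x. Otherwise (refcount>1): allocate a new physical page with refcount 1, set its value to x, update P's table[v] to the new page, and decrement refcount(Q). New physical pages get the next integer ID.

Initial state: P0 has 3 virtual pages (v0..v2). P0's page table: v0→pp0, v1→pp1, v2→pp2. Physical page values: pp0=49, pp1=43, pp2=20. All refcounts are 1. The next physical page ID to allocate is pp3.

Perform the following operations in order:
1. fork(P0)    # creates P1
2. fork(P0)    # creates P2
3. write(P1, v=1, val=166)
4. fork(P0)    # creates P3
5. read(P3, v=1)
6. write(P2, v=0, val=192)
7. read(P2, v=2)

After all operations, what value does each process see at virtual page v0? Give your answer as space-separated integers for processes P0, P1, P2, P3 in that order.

Op 1: fork(P0) -> P1. 3 ppages; refcounts: pp0:2 pp1:2 pp2:2
Op 2: fork(P0) -> P2. 3 ppages; refcounts: pp0:3 pp1:3 pp2:3
Op 3: write(P1, v1, 166). refcount(pp1)=3>1 -> COPY to pp3. 4 ppages; refcounts: pp0:3 pp1:2 pp2:3 pp3:1
Op 4: fork(P0) -> P3. 4 ppages; refcounts: pp0:4 pp1:3 pp2:4 pp3:1
Op 5: read(P3, v1) -> 43. No state change.
Op 6: write(P2, v0, 192). refcount(pp0)=4>1 -> COPY to pp4. 5 ppages; refcounts: pp0:3 pp1:3 pp2:4 pp3:1 pp4:1
Op 7: read(P2, v2) -> 20. No state change.
P0: v0 -> pp0 = 49
P1: v0 -> pp0 = 49
P2: v0 -> pp4 = 192
P3: v0 -> pp0 = 49

Answer: 49 49 192 49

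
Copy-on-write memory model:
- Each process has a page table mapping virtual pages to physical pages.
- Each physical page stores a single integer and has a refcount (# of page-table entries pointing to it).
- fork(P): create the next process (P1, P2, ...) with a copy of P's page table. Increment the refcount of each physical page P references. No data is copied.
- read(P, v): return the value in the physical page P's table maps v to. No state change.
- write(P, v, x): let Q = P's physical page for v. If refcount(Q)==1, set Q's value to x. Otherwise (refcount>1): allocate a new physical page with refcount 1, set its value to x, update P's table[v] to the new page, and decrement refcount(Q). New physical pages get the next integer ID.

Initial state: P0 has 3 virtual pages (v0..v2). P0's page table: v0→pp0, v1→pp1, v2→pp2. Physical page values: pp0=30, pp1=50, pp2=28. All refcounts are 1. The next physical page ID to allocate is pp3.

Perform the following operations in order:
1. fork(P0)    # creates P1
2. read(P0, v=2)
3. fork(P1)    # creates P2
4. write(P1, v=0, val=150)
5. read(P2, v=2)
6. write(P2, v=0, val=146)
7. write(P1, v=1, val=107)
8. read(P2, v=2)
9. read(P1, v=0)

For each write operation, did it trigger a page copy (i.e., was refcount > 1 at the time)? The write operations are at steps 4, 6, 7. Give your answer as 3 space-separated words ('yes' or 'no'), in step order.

Op 1: fork(P0) -> P1. 3 ppages; refcounts: pp0:2 pp1:2 pp2:2
Op 2: read(P0, v2) -> 28. No state change.
Op 3: fork(P1) -> P2. 3 ppages; refcounts: pp0:3 pp1:3 pp2:3
Op 4: write(P1, v0, 150). refcount(pp0)=3>1 -> COPY to pp3. 4 ppages; refcounts: pp0:2 pp1:3 pp2:3 pp3:1
Op 5: read(P2, v2) -> 28. No state change.
Op 6: write(P2, v0, 146). refcount(pp0)=2>1 -> COPY to pp4. 5 ppages; refcounts: pp0:1 pp1:3 pp2:3 pp3:1 pp4:1
Op 7: write(P1, v1, 107). refcount(pp1)=3>1 -> COPY to pp5. 6 ppages; refcounts: pp0:1 pp1:2 pp2:3 pp3:1 pp4:1 pp5:1
Op 8: read(P2, v2) -> 28. No state change.
Op 9: read(P1, v0) -> 150. No state change.

yes yes yes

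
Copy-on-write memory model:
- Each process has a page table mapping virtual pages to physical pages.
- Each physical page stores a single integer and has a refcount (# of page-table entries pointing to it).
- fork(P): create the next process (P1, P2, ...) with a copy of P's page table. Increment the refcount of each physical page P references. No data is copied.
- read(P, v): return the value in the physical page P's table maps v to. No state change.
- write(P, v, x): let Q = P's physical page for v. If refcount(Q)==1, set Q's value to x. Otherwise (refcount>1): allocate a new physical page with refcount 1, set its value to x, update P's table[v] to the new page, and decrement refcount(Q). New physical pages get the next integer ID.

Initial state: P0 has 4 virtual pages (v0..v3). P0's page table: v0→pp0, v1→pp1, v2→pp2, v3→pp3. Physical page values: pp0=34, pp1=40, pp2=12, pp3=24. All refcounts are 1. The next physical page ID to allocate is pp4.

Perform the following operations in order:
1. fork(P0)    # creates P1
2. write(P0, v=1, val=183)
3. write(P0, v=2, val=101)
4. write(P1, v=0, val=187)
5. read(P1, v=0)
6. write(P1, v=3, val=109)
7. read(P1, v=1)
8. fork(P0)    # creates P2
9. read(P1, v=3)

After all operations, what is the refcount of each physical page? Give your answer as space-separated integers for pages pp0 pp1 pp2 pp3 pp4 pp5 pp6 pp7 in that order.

Answer: 2 1 1 2 2 2 1 1

Derivation:
Op 1: fork(P0) -> P1. 4 ppages; refcounts: pp0:2 pp1:2 pp2:2 pp3:2
Op 2: write(P0, v1, 183). refcount(pp1)=2>1 -> COPY to pp4. 5 ppages; refcounts: pp0:2 pp1:1 pp2:2 pp3:2 pp4:1
Op 3: write(P0, v2, 101). refcount(pp2)=2>1 -> COPY to pp5. 6 ppages; refcounts: pp0:2 pp1:1 pp2:1 pp3:2 pp4:1 pp5:1
Op 4: write(P1, v0, 187). refcount(pp0)=2>1 -> COPY to pp6. 7 ppages; refcounts: pp0:1 pp1:1 pp2:1 pp3:2 pp4:1 pp5:1 pp6:1
Op 5: read(P1, v0) -> 187. No state change.
Op 6: write(P1, v3, 109). refcount(pp3)=2>1 -> COPY to pp7. 8 ppages; refcounts: pp0:1 pp1:1 pp2:1 pp3:1 pp4:1 pp5:1 pp6:1 pp7:1
Op 7: read(P1, v1) -> 40. No state change.
Op 8: fork(P0) -> P2. 8 ppages; refcounts: pp0:2 pp1:1 pp2:1 pp3:2 pp4:2 pp5:2 pp6:1 pp7:1
Op 9: read(P1, v3) -> 109. No state change.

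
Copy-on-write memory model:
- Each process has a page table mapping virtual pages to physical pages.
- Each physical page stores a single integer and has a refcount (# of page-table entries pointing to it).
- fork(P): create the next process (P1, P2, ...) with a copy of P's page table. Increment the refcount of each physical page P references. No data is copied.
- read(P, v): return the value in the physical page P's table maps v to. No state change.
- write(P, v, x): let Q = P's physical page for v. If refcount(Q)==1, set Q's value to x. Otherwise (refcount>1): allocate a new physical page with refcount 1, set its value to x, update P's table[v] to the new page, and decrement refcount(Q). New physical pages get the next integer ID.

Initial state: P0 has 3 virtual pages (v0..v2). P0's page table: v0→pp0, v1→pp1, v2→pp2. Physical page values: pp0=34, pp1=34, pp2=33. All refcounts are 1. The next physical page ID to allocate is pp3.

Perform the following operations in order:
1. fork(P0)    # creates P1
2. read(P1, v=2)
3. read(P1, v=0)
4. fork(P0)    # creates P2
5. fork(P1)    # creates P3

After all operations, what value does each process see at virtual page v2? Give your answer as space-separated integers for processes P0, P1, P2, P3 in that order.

Answer: 33 33 33 33

Derivation:
Op 1: fork(P0) -> P1. 3 ppages; refcounts: pp0:2 pp1:2 pp2:2
Op 2: read(P1, v2) -> 33. No state change.
Op 3: read(P1, v0) -> 34. No state change.
Op 4: fork(P0) -> P2. 3 ppages; refcounts: pp0:3 pp1:3 pp2:3
Op 5: fork(P1) -> P3. 3 ppages; refcounts: pp0:4 pp1:4 pp2:4
P0: v2 -> pp2 = 33
P1: v2 -> pp2 = 33
P2: v2 -> pp2 = 33
P3: v2 -> pp2 = 33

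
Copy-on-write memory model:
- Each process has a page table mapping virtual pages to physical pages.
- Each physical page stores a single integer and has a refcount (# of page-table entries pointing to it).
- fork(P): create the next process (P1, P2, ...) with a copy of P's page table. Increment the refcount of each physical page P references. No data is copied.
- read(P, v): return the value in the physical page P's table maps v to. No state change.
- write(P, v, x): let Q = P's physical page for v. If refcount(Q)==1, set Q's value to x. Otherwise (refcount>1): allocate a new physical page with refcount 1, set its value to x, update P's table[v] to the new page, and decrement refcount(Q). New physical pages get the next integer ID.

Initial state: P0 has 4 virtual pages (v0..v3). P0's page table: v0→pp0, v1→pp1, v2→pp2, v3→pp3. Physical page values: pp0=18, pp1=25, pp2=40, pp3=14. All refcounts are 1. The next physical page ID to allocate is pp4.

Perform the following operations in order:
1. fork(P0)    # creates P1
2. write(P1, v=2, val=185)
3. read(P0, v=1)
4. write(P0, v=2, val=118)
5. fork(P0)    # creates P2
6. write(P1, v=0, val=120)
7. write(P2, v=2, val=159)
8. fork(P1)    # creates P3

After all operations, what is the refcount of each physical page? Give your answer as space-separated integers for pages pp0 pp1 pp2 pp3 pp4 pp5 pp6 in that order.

Op 1: fork(P0) -> P1. 4 ppages; refcounts: pp0:2 pp1:2 pp2:2 pp3:2
Op 2: write(P1, v2, 185). refcount(pp2)=2>1 -> COPY to pp4. 5 ppages; refcounts: pp0:2 pp1:2 pp2:1 pp3:2 pp4:1
Op 3: read(P0, v1) -> 25. No state change.
Op 4: write(P0, v2, 118). refcount(pp2)=1 -> write in place. 5 ppages; refcounts: pp0:2 pp1:2 pp2:1 pp3:2 pp4:1
Op 5: fork(P0) -> P2. 5 ppages; refcounts: pp0:3 pp1:3 pp2:2 pp3:3 pp4:1
Op 6: write(P1, v0, 120). refcount(pp0)=3>1 -> COPY to pp5. 6 ppages; refcounts: pp0:2 pp1:3 pp2:2 pp3:3 pp4:1 pp5:1
Op 7: write(P2, v2, 159). refcount(pp2)=2>1 -> COPY to pp6. 7 ppages; refcounts: pp0:2 pp1:3 pp2:1 pp3:3 pp4:1 pp5:1 pp6:1
Op 8: fork(P1) -> P3. 7 ppages; refcounts: pp0:2 pp1:4 pp2:1 pp3:4 pp4:2 pp5:2 pp6:1

Answer: 2 4 1 4 2 2 1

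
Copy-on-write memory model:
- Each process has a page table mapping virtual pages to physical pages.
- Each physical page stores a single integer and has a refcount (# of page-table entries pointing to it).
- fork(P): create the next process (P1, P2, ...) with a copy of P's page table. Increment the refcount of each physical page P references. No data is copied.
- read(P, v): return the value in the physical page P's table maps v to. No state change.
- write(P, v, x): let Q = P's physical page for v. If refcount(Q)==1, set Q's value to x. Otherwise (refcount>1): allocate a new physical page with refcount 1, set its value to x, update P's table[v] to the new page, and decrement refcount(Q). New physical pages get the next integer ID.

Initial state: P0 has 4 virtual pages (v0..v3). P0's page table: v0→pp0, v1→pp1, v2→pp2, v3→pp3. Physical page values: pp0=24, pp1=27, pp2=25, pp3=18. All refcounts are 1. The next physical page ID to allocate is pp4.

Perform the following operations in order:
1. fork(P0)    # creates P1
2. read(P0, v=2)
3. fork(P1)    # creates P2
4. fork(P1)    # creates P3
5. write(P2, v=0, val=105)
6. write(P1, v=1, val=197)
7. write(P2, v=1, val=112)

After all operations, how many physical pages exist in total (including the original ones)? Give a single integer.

Answer: 7

Derivation:
Op 1: fork(P0) -> P1. 4 ppages; refcounts: pp0:2 pp1:2 pp2:2 pp3:2
Op 2: read(P0, v2) -> 25. No state change.
Op 3: fork(P1) -> P2. 4 ppages; refcounts: pp0:3 pp1:3 pp2:3 pp3:3
Op 4: fork(P1) -> P3. 4 ppages; refcounts: pp0:4 pp1:4 pp2:4 pp3:4
Op 5: write(P2, v0, 105). refcount(pp0)=4>1 -> COPY to pp4. 5 ppages; refcounts: pp0:3 pp1:4 pp2:4 pp3:4 pp4:1
Op 6: write(P1, v1, 197). refcount(pp1)=4>1 -> COPY to pp5. 6 ppages; refcounts: pp0:3 pp1:3 pp2:4 pp3:4 pp4:1 pp5:1
Op 7: write(P2, v1, 112). refcount(pp1)=3>1 -> COPY to pp6. 7 ppages; refcounts: pp0:3 pp1:2 pp2:4 pp3:4 pp4:1 pp5:1 pp6:1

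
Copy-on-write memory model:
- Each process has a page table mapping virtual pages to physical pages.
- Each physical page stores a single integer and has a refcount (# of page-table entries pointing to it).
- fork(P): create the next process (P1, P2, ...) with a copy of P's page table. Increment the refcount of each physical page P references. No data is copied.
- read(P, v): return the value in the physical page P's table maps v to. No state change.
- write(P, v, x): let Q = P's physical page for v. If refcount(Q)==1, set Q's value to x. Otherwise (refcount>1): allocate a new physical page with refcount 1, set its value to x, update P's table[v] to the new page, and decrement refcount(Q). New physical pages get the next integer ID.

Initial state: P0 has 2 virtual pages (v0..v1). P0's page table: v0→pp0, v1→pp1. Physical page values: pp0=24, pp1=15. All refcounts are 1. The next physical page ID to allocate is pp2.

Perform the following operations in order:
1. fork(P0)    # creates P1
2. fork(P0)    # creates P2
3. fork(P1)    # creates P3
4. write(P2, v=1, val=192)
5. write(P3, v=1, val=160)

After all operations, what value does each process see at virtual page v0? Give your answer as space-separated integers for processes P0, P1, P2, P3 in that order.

Op 1: fork(P0) -> P1. 2 ppages; refcounts: pp0:2 pp1:2
Op 2: fork(P0) -> P2. 2 ppages; refcounts: pp0:3 pp1:3
Op 3: fork(P1) -> P3. 2 ppages; refcounts: pp0:4 pp1:4
Op 4: write(P2, v1, 192). refcount(pp1)=4>1 -> COPY to pp2. 3 ppages; refcounts: pp0:4 pp1:3 pp2:1
Op 5: write(P3, v1, 160). refcount(pp1)=3>1 -> COPY to pp3. 4 ppages; refcounts: pp0:4 pp1:2 pp2:1 pp3:1
P0: v0 -> pp0 = 24
P1: v0 -> pp0 = 24
P2: v0 -> pp0 = 24
P3: v0 -> pp0 = 24

Answer: 24 24 24 24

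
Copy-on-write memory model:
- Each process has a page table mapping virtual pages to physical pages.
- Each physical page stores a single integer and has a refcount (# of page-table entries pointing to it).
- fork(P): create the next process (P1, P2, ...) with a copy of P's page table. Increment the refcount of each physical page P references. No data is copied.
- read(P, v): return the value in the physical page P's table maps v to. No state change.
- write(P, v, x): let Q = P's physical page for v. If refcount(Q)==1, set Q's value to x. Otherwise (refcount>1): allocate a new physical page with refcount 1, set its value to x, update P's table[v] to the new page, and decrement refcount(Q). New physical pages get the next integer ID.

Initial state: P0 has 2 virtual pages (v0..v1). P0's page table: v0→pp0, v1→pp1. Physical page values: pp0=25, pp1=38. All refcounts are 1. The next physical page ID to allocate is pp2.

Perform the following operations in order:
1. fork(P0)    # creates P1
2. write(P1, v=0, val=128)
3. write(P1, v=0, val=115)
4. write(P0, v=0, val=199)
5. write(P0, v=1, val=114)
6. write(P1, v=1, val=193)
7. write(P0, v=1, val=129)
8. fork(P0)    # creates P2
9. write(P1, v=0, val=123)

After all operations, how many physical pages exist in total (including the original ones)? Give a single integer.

Answer: 4

Derivation:
Op 1: fork(P0) -> P1. 2 ppages; refcounts: pp0:2 pp1:2
Op 2: write(P1, v0, 128). refcount(pp0)=2>1 -> COPY to pp2. 3 ppages; refcounts: pp0:1 pp1:2 pp2:1
Op 3: write(P1, v0, 115). refcount(pp2)=1 -> write in place. 3 ppages; refcounts: pp0:1 pp1:2 pp2:1
Op 4: write(P0, v0, 199). refcount(pp0)=1 -> write in place. 3 ppages; refcounts: pp0:1 pp1:2 pp2:1
Op 5: write(P0, v1, 114). refcount(pp1)=2>1 -> COPY to pp3. 4 ppages; refcounts: pp0:1 pp1:1 pp2:1 pp3:1
Op 6: write(P1, v1, 193). refcount(pp1)=1 -> write in place. 4 ppages; refcounts: pp0:1 pp1:1 pp2:1 pp3:1
Op 7: write(P0, v1, 129). refcount(pp3)=1 -> write in place. 4 ppages; refcounts: pp0:1 pp1:1 pp2:1 pp3:1
Op 8: fork(P0) -> P2. 4 ppages; refcounts: pp0:2 pp1:1 pp2:1 pp3:2
Op 9: write(P1, v0, 123). refcount(pp2)=1 -> write in place. 4 ppages; refcounts: pp0:2 pp1:1 pp2:1 pp3:2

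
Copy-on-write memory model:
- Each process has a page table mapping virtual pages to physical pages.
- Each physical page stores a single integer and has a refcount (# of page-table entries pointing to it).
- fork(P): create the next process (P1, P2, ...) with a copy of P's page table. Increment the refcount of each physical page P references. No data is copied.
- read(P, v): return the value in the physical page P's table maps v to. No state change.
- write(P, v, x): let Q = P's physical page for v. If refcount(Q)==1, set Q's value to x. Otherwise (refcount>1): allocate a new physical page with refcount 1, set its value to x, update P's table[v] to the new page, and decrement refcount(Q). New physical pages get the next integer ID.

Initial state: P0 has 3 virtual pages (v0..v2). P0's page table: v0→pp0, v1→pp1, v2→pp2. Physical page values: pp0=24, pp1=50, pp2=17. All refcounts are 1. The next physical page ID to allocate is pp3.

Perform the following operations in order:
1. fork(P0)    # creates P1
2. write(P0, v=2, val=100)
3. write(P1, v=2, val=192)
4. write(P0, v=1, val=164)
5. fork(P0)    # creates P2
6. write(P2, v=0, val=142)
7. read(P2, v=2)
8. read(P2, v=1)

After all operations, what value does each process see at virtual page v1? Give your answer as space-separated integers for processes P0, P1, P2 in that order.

Answer: 164 50 164

Derivation:
Op 1: fork(P0) -> P1. 3 ppages; refcounts: pp0:2 pp1:2 pp2:2
Op 2: write(P0, v2, 100). refcount(pp2)=2>1 -> COPY to pp3. 4 ppages; refcounts: pp0:2 pp1:2 pp2:1 pp3:1
Op 3: write(P1, v2, 192). refcount(pp2)=1 -> write in place. 4 ppages; refcounts: pp0:2 pp1:2 pp2:1 pp3:1
Op 4: write(P0, v1, 164). refcount(pp1)=2>1 -> COPY to pp4. 5 ppages; refcounts: pp0:2 pp1:1 pp2:1 pp3:1 pp4:1
Op 5: fork(P0) -> P2. 5 ppages; refcounts: pp0:3 pp1:1 pp2:1 pp3:2 pp4:2
Op 6: write(P2, v0, 142). refcount(pp0)=3>1 -> COPY to pp5. 6 ppages; refcounts: pp0:2 pp1:1 pp2:1 pp3:2 pp4:2 pp5:1
Op 7: read(P2, v2) -> 100. No state change.
Op 8: read(P2, v1) -> 164. No state change.
P0: v1 -> pp4 = 164
P1: v1 -> pp1 = 50
P2: v1 -> pp4 = 164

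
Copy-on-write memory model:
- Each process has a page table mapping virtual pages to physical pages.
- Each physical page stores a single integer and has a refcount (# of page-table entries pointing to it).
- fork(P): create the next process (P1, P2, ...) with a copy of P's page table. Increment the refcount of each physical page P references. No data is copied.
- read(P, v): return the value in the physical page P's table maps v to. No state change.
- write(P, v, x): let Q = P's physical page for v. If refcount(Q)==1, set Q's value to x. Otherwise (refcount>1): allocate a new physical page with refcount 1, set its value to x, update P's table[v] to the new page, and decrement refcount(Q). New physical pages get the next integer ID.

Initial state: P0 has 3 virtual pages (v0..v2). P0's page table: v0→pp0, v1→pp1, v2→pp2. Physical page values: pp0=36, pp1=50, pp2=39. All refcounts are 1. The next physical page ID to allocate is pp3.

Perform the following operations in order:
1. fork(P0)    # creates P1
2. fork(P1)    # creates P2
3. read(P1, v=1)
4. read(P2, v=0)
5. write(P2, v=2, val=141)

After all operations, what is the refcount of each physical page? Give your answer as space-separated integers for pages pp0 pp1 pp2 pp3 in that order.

Op 1: fork(P0) -> P1. 3 ppages; refcounts: pp0:2 pp1:2 pp2:2
Op 2: fork(P1) -> P2. 3 ppages; refcounts: pp0:3 pp1:3 pp2:3
Op 3: read(P1, v1) -> 50. No state change.
Op 4: read(P2, v0) -> 36. No state change.
Op 5: write(P2, v2, 141). refcount(pp2)=3>1 -> COPY to pp3. 4 ppages; refcounts: pp0:3 pp1:3 pp2:2 pp3:1

Answer: 3 3 2 1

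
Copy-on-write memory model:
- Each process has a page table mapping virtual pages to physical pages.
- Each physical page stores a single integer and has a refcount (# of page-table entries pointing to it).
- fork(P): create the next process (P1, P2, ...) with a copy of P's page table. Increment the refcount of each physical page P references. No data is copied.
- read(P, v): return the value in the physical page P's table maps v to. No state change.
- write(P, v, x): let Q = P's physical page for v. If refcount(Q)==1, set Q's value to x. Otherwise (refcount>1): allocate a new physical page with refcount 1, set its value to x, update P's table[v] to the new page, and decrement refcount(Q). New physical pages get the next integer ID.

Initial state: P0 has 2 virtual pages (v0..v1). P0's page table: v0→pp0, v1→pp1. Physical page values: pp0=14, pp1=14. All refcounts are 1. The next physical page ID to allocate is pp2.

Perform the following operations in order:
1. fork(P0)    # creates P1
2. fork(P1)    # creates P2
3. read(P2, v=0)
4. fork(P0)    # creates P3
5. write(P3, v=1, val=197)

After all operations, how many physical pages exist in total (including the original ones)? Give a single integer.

Answer: 3

Derivation:
Op 1: fork(P0) -> P1. 2 ppages; refcounts: pp0:2 pp1:2
Op 2: fork(P1) -> P2. 2 ppages; refcounts: pp0:3 pp1:3
Op 3: read(P2, v0) -> 14. No state change.
Op 4: fork(P0) -> P3. 2 ppages; refcounts: pp0:4 pp1:4
Op 5: write(P3, v1, 197). refcount(pp1)=4>1 -> COPY to pp2. 3 ppages; refcounts: pp0:4 pp1:3 pp2:1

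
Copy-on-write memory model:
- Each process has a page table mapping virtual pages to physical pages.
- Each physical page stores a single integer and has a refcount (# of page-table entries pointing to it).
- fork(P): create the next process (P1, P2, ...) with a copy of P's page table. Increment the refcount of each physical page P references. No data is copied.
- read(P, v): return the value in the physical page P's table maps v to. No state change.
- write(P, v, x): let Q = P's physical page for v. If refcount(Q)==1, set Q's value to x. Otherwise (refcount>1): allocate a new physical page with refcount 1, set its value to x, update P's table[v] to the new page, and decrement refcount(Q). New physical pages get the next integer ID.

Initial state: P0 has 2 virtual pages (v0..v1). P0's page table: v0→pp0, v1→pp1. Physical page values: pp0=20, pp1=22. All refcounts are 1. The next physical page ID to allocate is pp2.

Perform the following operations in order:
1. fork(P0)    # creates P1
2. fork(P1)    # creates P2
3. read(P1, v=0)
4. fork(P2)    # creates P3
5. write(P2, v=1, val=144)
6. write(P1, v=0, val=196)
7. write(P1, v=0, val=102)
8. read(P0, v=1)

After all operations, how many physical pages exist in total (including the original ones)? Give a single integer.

Answer: 4

Derivation:
Op 1: fork(P0) -> P1. 2 ppages; refcounts: pp0:2 pp1:2
Op 2: fork(P1) -> P2. 2 ppages; refcounts: pp0:3 pp1:3
Op 3: read(P1, v0) -> 20. No state change.
Op 4: fork(P2) -> P3. 2 ppages; refcounts: pp0:4 pp1:4
Op 5: write(P2, v1, 144). refcount(pp1)=4>1 -> COPY to pp2. 3 ppages; refcounts: pp0:4 pp1:3 pp2:1
Op 6: write(P1, v0, 196). refcount(pp0)=4>1 -> COPY to pp3. 4 ppages; refcounts: pp0:3 pp1:3 pp2:1 pp3:1
Op 7: write(P1, v0, 102). refcount(pp3)=1 -> write in place. 4 ppages; refcounts: pp0:3 pp1:3 pp2:1 pp3:1
Op 8: read(P0, v1) -> 22. No state change.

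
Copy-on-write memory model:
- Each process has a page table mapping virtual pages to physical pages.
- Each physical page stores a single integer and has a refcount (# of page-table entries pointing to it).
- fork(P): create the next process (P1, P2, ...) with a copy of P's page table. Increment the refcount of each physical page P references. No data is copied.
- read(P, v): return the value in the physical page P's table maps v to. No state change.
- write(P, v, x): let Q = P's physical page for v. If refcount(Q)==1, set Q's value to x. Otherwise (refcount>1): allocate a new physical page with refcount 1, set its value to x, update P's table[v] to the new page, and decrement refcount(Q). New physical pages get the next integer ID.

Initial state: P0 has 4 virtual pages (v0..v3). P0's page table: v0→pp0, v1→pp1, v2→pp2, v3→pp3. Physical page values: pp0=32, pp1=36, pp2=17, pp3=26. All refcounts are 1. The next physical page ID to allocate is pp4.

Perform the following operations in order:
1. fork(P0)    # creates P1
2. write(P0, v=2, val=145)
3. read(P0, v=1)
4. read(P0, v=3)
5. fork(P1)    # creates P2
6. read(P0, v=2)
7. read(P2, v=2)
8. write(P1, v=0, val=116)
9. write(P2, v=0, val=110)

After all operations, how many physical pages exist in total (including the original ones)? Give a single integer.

Op 1: fork(P0) -> P1. 4 ppages; refcounts: pp0:2 pp1:2 pp2:2 pp3:2
Op 2: write(P0, v2, 145). refcount(pp2)=2>1 -> COPY to pp4. 5 ppages; refcounts: pp0:2 pp1:2 pp2:1 pp3:2 pp4:1
Op 3: read(P0, v1) -> 36. No state change.
Op 4: read(P0, v3) -> 26. No state change.
Op 5: fork(P1) -> P2. 5 ppages; refcounts: pp0:3 pp1:3 pp2:2 pp3:3 pp4:1
Op 6: read(P0, v2) -> 145. No state change.
Op 7: read(P2, v2) -> 17. No state change.
Op 8: write(P1, v0, 116). refcount(pp0)=3>1 -> COPY to pp5. 6 ppages; refcounts: pp0:2 pp1:3 pp2:2 pp3:3 pp4:1 pp5:1
Op 9: write(P2, v0, 110). refcount(pp0)=2>1 -> COPY to pp6. 7 ppages; refcounts: pp0:1 pp1:3 pp2:2 pp3:3 pp4:1 pp5:1 pp6:1

Answer: 7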